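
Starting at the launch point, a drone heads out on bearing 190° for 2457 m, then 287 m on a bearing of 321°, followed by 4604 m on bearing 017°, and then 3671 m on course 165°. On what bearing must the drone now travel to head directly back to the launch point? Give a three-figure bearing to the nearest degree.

308°

Leg 1 (190°, 2457 m): east 2457 sin 190° = -426.65, north 2457 cos 190° = -2419.67
Leg 2 (321°, 287 m): east 287 sin 321° = -180.61, north 287 cos 321° = 223.04
Leg 3 (017°, 4604 m): east 4604 sin 17° = 1346.08, north 4604 cos 17° = 4402.83
Leg 4 (165°, 3671 m): east 3671 sin 165° = 950.12, north 3671 cos 165° = -3545.91
Net displacement: 1688.94 east, -1339.72 north. Direction back to start is (-1688.94, 1339.72): bearing = atan2(-1688.94, 1339.72) mod 360° = 308.42° ≈ 308°.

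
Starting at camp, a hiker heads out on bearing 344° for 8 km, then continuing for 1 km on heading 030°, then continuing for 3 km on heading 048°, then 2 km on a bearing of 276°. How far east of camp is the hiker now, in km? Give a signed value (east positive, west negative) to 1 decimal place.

Leg 1 (344°, 8 km): east 8 sin 344° = -2.21, north 8 cos 344° = 7.69
Leg 2 (030°, 1 km): east 1 sin 30° = 0.50, north 1 cos 30° = 0.87
Leg 3 (048°, 3 km): east 3 sin 48° = 2.23, north 3 cos 48° = 2.01
Leg 4 (276°, 2 km): east 2 sin 276° = -1.99, north 2 cos 276° = 0.21
Net east component: -1.46 km.

-1.5 km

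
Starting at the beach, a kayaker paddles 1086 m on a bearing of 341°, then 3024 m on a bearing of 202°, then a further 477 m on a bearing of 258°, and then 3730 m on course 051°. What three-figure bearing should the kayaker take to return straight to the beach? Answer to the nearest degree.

Leg 1 (341°, 1086 m): east 1086 sin 341° = -353.57, north 1086 cos 341° = 1026.83
Leg 2 (202°, 3024 m): east 3024 sin 202° = -1132.81, north 3024 cos 202° = -2803.80
Leg 3 (258°, 477 m): east 477 sin 258° = -466.58, north 477 cos 258° = -99.17
Leg 4 (051°, 3730 m): east 3730 sin 51° = 2898.75, north 3730 cos 51° = 2347.37
Net displacement: 945.80 east, 471.22 north. Direction back to start is (-945.80, -471.22): bearing = atan2(-945.80, -471.22) mod 360° = 243.52° ≈ 244°.

244°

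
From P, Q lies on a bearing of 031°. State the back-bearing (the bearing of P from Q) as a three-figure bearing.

Back-bearing = 031° + 180° = 211°.

211°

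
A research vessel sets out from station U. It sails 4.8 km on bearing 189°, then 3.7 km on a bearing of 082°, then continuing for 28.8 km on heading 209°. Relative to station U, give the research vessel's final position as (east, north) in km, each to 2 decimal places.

(-11.05, -29.42)

Leg 1 (189°, 4.8 km): east 4.8 sin 189° = -0.75, north 4.8 cos 189° = -4.74
Leg 2 (082°, 3.7 km): east 3.7 sin 82° = 3.66, north 3.7 cos 82° = 0.51
Leg 3 (209°, 28.8 km): east 28.8 sin 209° = -13.96, north 28.8 cos 209° = -25.19
Summing: -11.05 km east, -29.42 km north → (-11.05, -29.42).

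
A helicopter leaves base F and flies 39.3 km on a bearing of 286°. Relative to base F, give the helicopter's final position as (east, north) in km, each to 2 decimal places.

Leg 1 (286°, 39.3 km): east 39.3 sin 286° = -37.78, north 39.3 cos 286° = 10.83
Summing: -37.78 km east, 10.83 km north → (-37.78, 10.83).

(-37.78, 10.83)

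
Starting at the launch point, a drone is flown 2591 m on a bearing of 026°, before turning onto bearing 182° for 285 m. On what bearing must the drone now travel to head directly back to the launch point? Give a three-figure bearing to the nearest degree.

209°

Leg 1 (026°, 2591 m): east 2591 sin 26° = 1135.82, north 2591 cos 26° = 2328.78
Leg 2 (182°, 285 m): east 285 sin 182° = -9.95, north 285 cos 182° = -284.83
Net displacement: 1125.87 east, 2043.95 north. Direction back to start is (-1125.87, -2043.95): bearing = atan2(-1125.87, -2043.95) mod 360° = 208.85° ≈ 209°.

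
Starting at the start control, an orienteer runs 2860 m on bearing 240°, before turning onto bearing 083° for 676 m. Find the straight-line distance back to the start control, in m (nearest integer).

Leg 1 (240°, 2860 m): east 2860 sin 240° = -2476.83, north 2860 cos 240° = -1430.00
Leg 2 (083°, 676 m): east 676 sin 83° = 670.96, north 676 cos 83° = 82.38
Net: -1805.87 east, -1347.62 north. Distance = √((-1805.87)² + (-1347.62)²) = 2253.274 m.

2253 m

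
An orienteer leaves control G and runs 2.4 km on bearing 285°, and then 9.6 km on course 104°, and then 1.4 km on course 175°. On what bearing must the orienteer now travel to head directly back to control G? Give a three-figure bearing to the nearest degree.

Leg 1 (285°, 2.4 km): east 2.4 sin 285° = -2.32, north 2.4 cos 285° = 0.62
Leg 2 (104°, 9.6 km): east 9.6 sin 104° = 9.31, north 9.6 cos 104° = -2.32
Leg 3 (175°, 1.4 km): east 1.4 sin 175° = 0.12, north 1.4 cos 175° = -1.39
Net displacement: 7.12 east, -3.10 north. Direction back to start is (-7.12, 3.10): bearing = atan2(-7.12, 3.10) mod 360° = 293.50° ≈ 294°.

294°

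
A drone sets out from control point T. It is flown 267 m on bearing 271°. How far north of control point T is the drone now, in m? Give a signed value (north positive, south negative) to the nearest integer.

Leg 1 (271°, 267 m): east 267 sin 271° = -266.96, north 267 cos 271° = 4.66
Net north component: 4.66 m.

5 m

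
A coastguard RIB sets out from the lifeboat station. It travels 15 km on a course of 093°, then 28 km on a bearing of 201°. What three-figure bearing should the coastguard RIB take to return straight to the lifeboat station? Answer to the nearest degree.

350°

Leg 1 (093°, 15 km): east 15 sin 93° = 14.98, north 15 cos 93° = -0.79
Leg 2 (201°, 28 km): east 28 sin 201° = -10.03, north 28 cos 201° = -26.14
Net displacement: 4.95 east, -26.93 north. Direction back to start is (-4.95, 26.93): bearing = atan2(-4.95, 26.93) mod 360° = 349.59° ≈ 350°.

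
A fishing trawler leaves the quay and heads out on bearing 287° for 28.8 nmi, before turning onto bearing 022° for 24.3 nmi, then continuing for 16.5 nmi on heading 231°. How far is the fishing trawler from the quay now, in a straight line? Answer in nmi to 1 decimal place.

37.4 nmi

Leg 1 (287°, 28.8 nmi): east 28.8 sin 287° = -27.54, north 28.8 cos 287° = 8.42
Leg 2 (022°, 24.3 nmi): east 24.3 sin 22° = 9.10, north 24.3 cos 22° = 22.53
Leg 3 (231°, 16.5 nmi): east 16.5 sin 231° = -12.82, north 16.5 cos 231° = -10.38
Net: -31.26 east, 20.57 north. Distance = √((-31.26)² + (20.57)²) = 37.420 nmi.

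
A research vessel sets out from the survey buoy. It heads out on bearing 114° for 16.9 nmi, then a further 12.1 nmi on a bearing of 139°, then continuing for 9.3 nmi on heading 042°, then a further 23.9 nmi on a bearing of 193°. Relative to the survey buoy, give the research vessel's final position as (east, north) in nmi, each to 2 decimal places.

(24.22, -32.38)

Leg 1 (114°, 16.9 nmi): east 16.9 sin 114° = 15.44, north 16.9 cos 114° = -6.87
Leg 2 (139°, 12.1 nmi): east 12.1 sin 139° = 7.94, north 12.1 cos 139° = -9.13
Leg 3 (042°, 9.3 nmi): east 9.3 sin 42° = 6.22, north 9.3 cos 42° = 6.91
Leg 4 (193°, 23.9 nmi): east 23.9 sin 193° = -5.38, north 23.9 cos 193° = -23.29
Summing: 24.22 nmi east, -32.38 nmi north → (24.22, -32.38).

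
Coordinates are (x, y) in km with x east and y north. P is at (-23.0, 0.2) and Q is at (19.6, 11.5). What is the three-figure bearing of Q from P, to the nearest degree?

Δeast = 19.6 − -23.0 = 42.60; Δnorth = 11.5 − 0.2 = 11.30.
Bearing = atan2(Δeast, Δnorth) mod 360° = 75.14° ≈ 075°.

075°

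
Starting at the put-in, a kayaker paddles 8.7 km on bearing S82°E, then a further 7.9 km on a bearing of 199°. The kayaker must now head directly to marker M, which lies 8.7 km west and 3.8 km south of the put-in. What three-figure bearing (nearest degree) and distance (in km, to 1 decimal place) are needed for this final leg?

288°, 15.5 km

Leg 1 (S82°E, 8.7 km): east 8.7 sin 98° = 8.62, north 8.7 cos 98° = -1.21
Leg 2 (199°, 7.9 km): east 7.9 sin 199° = -2.57, north 7.9 cos 199° = -7.47
Current position: (6.04, -8.68). Target: (-8.7, -3.8). Remaining: Δeast = -14.74, Δnorth = 4.88.
Bearing = atan2(-14.74, 4.88) mod 360° = 288.32°; distance = √((-14.74)² + (4.88)²) = 15.530 km.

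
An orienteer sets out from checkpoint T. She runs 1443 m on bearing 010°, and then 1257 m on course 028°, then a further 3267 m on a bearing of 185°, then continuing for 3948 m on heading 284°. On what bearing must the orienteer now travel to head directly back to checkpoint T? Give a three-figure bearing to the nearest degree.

094°

Leg 1 (010°, 1443 m): east 1443 sin 10° = 250.57, north 1443 cos 10° = 1421.08
Leg 2 (028°, 1257 m): east 1257 sin 28° = 590.13, north 1257 cos 28° = 1109.87
Leg 3 (185°, 3267 m): east 3267 sin 185° = -284.74, north 3267 cos 185° = -3254.57
Leg 4 (284°, 3948 m): east 3948 sin 284° = -3830.73, north 3948 cos 284° = 955.11
Net displacement: -3274.77 east, 231.48 north. Direction back to start is (3274.77, -231.48): bearing = atan2(3274.77, -231.48) mod 360° = 94.04° ≈ 094°.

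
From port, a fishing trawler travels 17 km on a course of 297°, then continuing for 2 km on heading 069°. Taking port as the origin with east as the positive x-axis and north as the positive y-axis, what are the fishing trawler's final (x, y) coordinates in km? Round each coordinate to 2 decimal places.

Leg 1 (297°, 17 km): east 17 sin 297° = -15.15, north 17 cos 297° = 7.72
Leg 2 (069°, 2 km): east 2 sin 69° = 1.87, north 2 cos 69° = 0.72
Summing: -13.28 km east, 8.43 km north → (-13.28, 8.43).

(-13.28, 8.43)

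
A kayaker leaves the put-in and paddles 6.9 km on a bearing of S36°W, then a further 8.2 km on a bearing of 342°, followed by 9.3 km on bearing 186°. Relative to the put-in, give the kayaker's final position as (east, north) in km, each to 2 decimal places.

(-7.56, -7.03)

Leg 1 (S36°W, 6.9 km): east 6.9 sin 216° = -4.06, north 6.9 cos 216° = -5.58
Leg 2 (342°, 8.2 km): east 8.2 sin 342° = -2.53, north 8.2 cos 342° = 7.80
Leg 3 (186°, 9.3 km): east 9.3 sin 186° = -0.97, north 9.3 cos 186° = -9.25
Summing: -7.56 km east, -7.03 km north → (-7.56, -7.03).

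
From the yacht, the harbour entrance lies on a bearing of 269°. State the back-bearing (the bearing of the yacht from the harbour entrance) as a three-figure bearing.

Back-bearing = 269° − 180° = 089°.

089°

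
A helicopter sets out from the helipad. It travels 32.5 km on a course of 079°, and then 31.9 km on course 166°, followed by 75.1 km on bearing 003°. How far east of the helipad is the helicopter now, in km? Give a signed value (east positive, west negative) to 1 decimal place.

43.6 km

Leg 1 (079°, 32.5 km): east 32.5 sin 79° = 31.90, north 32.5 cos 79° = 6.20
Leg 2 (166°, 31.9 km): east 31.9 sin 166° = 7.72, north 31.9 cos 166° = -30.95
Leg 3 (003°, 75.1 km): east 75.1 sin 3° = 3.93, north 75.1 cos 3° = 75.00
Net east component: 43.55 km.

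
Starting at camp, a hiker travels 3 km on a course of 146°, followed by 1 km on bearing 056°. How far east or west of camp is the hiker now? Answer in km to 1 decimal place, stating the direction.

Leg 1 (146°, 3 km): east 3 sin 146° = 1.68, north 3 cos 146° = -2.49
Leg 2 (056°, 1 km): east 1 sin 56° = 0.83, north 1 cos 56° = 0.56
Net east component: 2.51 km.

2.5 km east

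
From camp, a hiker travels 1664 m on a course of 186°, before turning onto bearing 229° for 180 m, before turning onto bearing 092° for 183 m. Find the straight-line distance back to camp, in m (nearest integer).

Leg 1 (186°, 1664 m): east 1664 sin 186° = -173.94, north 1664 cos 186° = -1654.88
Leg 2 (229°, 180 m): east 180 sin 229° = -135.85, north 180 cos 229° = -118.09
Leg 3 (092°, 183 m): east 183 sin 92° = 182.89, north 183 cos 92° = -6.39
Net: -126.89 east, -1779.36 north. Distance = √((-126.89)² + (-1779.36)²) = 1783.881 m.

1784 m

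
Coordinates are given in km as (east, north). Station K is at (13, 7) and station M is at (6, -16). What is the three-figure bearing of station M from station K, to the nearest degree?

197°

Δeast = 6 − 13 = -7.00; Δnorth = -16 − 7 = -23.00.
Bearing = atan2(Δeast, Δnorth) mod 360° = 196.93° ≈ 197°.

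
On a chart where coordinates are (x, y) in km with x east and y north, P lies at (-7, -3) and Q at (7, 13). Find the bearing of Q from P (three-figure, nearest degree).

041°

Δeast = 7 − -7 = 14.00; Δnorth = 13 − -3 = 16.00.
Bearing = atan2(Δeast, Δnorth) mod 360° = 41.19° ≈ 041°.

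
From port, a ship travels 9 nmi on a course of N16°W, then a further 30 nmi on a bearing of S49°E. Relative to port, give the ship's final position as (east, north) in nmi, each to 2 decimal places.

Leg 1 (N16°W, 9 nmi): east 9 sin 344° = -2.48, north 9 cos 344° = 8.65
Leg 2 (S49°E, 30 nmi): east 30 sin 131° = 22.64, north 30 cos 131° = -19.68
Summing: 20.16 nmi east, -11.03 nmi north → (20.16, -11.03).

(20.16, -11.03)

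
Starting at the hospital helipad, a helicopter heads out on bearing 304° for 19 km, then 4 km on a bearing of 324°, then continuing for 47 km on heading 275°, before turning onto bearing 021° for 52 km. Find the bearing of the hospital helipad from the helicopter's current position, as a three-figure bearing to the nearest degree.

Leg 1 (304°, 19 km): east 19 sin 304° = -15.75, north 19 cos 304° = 10.62
Leg 2 (324°, 4 km): east 4 sin 324° = -2.35, north 4 cos 324° = 3.24
Leg 3 (275°, 47 km): east 47 sin 275° = -46.82, north 47 cos 275° = 4.10
Leg 4 (021°, 52 km): east 52 sin 21° = 18.64, north 52 cos 21° = 48.55
Net displacement: -46.29 east, 66.50 north. Direction back to start is (46.29, -66.50): bearing = atan2(46.29, -66.50) mod 360° = 145.16° ≈ 145°.

145°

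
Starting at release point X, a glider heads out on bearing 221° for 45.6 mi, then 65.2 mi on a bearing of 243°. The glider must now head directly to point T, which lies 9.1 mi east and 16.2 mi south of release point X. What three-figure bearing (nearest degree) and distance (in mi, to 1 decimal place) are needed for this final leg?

Leg 1 (221°, 45.6 mi): east 45.6 sin 221° = -29.92, north 45.6 cos 221° = -34.41
Leg 2 (243°, 65.2 mi): east 65.2 sin 243° = -58.09, north 65.2 cos 243° = -29.60
Current position: (-88.01, -64.01). Target: (9.1, -16.2). Remaining: Δeast = 97.11, Δnorth = 47.81.
Bearing = atan2(97.11, 47.81) mod 360° = 63.79°; distance = √((97.11)² + (47.81)²) = 108.243 mi.

064°, 108.2 mi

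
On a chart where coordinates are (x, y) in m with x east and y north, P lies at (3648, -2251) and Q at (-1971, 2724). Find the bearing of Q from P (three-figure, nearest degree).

312°

Δeast = -1971 − 3648 = -5619.00; Δnorth = 2724 − -2251 = 4975.00.
Bearing = atan2(Δeast, Δnorth) mod 360° = 311.52° ≈ 312°.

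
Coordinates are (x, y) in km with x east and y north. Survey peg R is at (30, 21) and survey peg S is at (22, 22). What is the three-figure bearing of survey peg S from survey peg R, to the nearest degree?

277°

Δeast = 22 − 30 = -8.00; Δnorth = 22 − 21 = 1.00.
Bearing = atan2(Δeast, Δnorth) mod 360° = 277.13° ≈ 277°.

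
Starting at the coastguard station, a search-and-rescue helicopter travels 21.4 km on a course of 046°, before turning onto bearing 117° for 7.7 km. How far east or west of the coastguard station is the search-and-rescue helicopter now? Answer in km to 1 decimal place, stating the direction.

22.3 km east

Leg 1 (046°, 21.4 km): east 21.4 sin 46° = 15.39, north 21.4 cos 46° = 14.87
Leg 2 (117°, 7.7 km): east 7.7 sin 117° = 6.86, north 7.7 cos 117° = -3.50
Net east component: 22.25 km.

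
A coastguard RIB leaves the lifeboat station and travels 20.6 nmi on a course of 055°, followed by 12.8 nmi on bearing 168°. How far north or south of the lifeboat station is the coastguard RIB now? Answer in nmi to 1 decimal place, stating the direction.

Leg 1 (055°, 20.6 nmi): east 20.6 sin 55° = 16.87, north 20.6 cos 55° = 11.82
Leg 2 (168°, 12.8 nmi): east 12.8 sin 168° = 2.66, north 12.8 cos 168° = -12.52
Net north component: -0.70 nmi.

0.7 nmi south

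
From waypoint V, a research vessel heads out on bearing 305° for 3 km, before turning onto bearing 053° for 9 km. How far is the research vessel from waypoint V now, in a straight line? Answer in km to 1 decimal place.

8.6 km

Leg 1 (305°, 3 km): east 3 sin 305° = -2.46, north 3 cos 305° = 1.72
Leg 2 (053°, 9 km): east 9 sin 53° = 7.19, north 9 cos 53° = 5.42
Net: 4.73 east, 7.14 north. Distance = √((4.73)² + (7.14)²) = 8.562 km.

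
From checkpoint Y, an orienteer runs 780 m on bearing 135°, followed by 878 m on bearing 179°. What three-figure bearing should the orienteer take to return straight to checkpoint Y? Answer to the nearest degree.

Leg 1 (135°, 780 m): east 780 sin 135° = 551.54, north 780 cos 135° = -551.54
Leg 2 (179°, 878 m): east 878 sin 179° = 15.32, north 878 cos 179° = -877.87
Net displacement: 566.87 east, -1429.41 north. Direction back to start is (-566.87, 1429.41): bearing = atan2(-566.87, 1429.41) mod 360° = 338.37° ≈ 338°.

338°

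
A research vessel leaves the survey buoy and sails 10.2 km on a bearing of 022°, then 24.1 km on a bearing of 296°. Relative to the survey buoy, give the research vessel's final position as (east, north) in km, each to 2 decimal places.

(-17.84, 20.02)

Leg 1 (022°, 10.2 km): east 10.2 sin 22° = 3.82, north 10.2 cos 22° = 9.46
Leg 2 (296°, 24.1 km): east 24.1 sin 296° = -21.66, north 24.1 cos 296° = 10.56
Summing: -17.84 km east, 20.02 km north → (-17.84, 20.02).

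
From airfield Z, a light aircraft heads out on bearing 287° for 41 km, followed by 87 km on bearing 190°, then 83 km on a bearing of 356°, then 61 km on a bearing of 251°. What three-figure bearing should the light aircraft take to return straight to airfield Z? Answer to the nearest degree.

Leg 1 (287°, 41 km): east 41 sin 287° = -39.21, north 41 cos 287° = 11.99
Leg 2 (190°, 87 km): east 87 sin 190° = -15.11, north 87 cos 190° = -85.68
Leg 3 (356°, 83 km): east 83 sin 356° = -5.79, north 83 cos 356° = 82.80
Leg 4 (251°, 61 km): east 61 sin 251° = -57.68, north 61 cos 251° = -19.86
Net displacement: -117.78 east, -10.75 north. Direction back to start is (117.78, 10.75): bearing = atan2(117.78, 10.75) mod 360° = 84.78° ≈ 085°.

085°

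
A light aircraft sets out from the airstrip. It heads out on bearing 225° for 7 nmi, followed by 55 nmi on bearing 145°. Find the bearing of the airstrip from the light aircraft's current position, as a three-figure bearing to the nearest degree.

332°

Leg 1 (225°, 7 nmi): east 7 sin 225° = -4.95, north 7 cos 225° = -4.95
Leg 2 (145°, 55 nmi): east 55 sin 145° = 31.55, north 55 cos 145° = -45.05
Net displacement: 26.60 east, -50.00 north. Direction back to start is (-26.60, 50.00): bearing = atan2(-26.60, 50.00) mod 360° = 331.99° ≈ 332°.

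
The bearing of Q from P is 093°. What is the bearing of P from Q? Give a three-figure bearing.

Back-bearing = 093° + 180° = 273°.

273°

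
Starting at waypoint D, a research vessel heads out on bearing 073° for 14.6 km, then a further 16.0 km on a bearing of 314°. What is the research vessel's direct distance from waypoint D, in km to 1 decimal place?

15.6 km

Leg 1 (073°, 14.6 km): east 14.6 sin 73° = 13.96, north 14.6 cos 73° = 4.27
Leg 2 (314°, 16.0 km): east 16.0 sin 314° = -11.51, north 16.0 cos 314° = 11.11
Net: 2.45 east, 15.38 north. Distance = √((2.45)² + (15.38)²) = 15.577 km.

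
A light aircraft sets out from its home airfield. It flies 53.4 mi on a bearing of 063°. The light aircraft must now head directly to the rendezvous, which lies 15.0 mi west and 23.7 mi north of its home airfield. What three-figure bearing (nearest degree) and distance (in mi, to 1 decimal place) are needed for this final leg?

Leg 1 (063°, 53.4 mi): east 53.4 sin 63° = 47.58, north 53.4 cos 63° = 24.24
Current position: (47.58, 24.24). Target: (-15.0, 23.7). Remaining: Δeast = -62.58, Δnorth = -0.54.
Bearing = atan2(-62.58, -0.54) mod 360° = 269.50°; distance = √((-62.58)² + (-0.54)²) = 62.582 mi.

270°, 62.6 mi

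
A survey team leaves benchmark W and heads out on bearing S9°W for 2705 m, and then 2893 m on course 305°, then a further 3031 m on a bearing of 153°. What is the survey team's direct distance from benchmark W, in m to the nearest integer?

3974 m

Leg 1 (S9°W, 2705 m): east 2705 sin 189° = -423.16, north 2705 cos 189° = -2671.70
Leg 2 (305°, 2893 m): east 2893 sin 305° = -2369.81, north 2893 cos 305° = 1659.36
Leg 3 (153°, 3031 m): east 3031 sin 153° = 1376.05, north 3031 cos 153° = -2700.64
Net: -1416.92 east, -3712.98 north. Distance = √((-1416.92)² + (-3712.98)²) = 3974.152 m.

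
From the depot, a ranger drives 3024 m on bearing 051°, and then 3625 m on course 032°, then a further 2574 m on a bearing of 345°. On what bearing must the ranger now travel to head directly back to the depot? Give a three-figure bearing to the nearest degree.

206°

Leg 1 (051°, 3024 m): east 3024 sin 51° = 2350.09, north 3024 cos 51° = 1903.06
Leg 2 (032°, 3625 m): east 3625 sin 32° = 1920.96, north 3625 cos 32° = 3074.17
Leg 3 (345°, 2574 m): east 2574 sin 345° = -666.20, north 2574 cos 345° = 2486.29
Net displacement: 3604.85 east, 7463.53 north. Direction back to start is (-3604.85, -7463.53): bearing = atan2(-3604.85, -7463.53) mod 360° = 205.78° ≈ 206°.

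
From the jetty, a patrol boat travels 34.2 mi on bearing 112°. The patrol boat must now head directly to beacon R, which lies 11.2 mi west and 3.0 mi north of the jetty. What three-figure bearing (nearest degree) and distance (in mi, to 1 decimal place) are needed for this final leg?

Leg 1 (112°, 34.2 mi): east 34.2 sin 112° = 31.71, north 34.2 cos 112° = -12.81
Current position: (31.71, -12.81). Target: (-11.2, 3.0). Remaining: Δeast = -42.91, Δnorth = 15.81.
Bearing = atan2(-42.91, 15.81) mod 360° = 290.23°; distance = √((-42.91)² + (15.81)²) = 45.730 mi.

290°, 45.7 mi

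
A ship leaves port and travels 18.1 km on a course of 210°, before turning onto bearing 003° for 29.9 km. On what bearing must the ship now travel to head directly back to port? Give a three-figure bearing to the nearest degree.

Leg 1 (210°, 18.1 km): east 18.1 sin 210° = -9.05, north 18.1 cos 210° = -15.68
Leg 2 (003°, 29.9 km): east 29.9 sin 3° = 1.56, north 29.9 cos 3° = 29.86
Net displacement: -7.49 east, 14.18 north. Direction back to start is (7.49, -14.18): bearing = atan2(7.49, -14.18) mod 360° = 152.18° ≈ 152°.

152°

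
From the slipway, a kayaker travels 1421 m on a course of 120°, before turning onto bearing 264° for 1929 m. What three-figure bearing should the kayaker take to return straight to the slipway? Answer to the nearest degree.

Leg 1 (120°, 1421 m): east 1421 sin 120° = 1230.62, north 1421 cos 120° = -710.50
Leg 2 (264°, 1929 m): east 1929 sin 264° = -1918.43, north 1929 cos 264° = -201.64
Net displacement: -687.81 east, -912.14 north. Direction back to start is (687.81, 912.14): bearing = atan2(687.81, 912.14) mod 360° = 37.02° ≈ 037°.

037°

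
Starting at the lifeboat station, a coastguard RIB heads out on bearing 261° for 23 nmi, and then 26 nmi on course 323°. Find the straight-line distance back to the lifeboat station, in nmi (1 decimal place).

42.0 nmi

Leg 1 (261°, 23 nmi): east 23 sin 261° = -22.72, north 23 cos 261° = -3.60
Leg 2 (323°, 26 nmi): east 26 sin 323° = -15.65, north 26 cos 323° = 20.76
Net: -38.36 east, 17.17 north. Distance = √((-38.36)² + (17.17)²) = 42.030 nmi.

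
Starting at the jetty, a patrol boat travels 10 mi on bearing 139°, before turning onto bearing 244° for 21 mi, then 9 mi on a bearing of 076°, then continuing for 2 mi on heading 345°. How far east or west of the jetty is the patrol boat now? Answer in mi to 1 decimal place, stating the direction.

4.1 mi west

Leg 1 (139°, 10 mi): east 10 sin 139° = 6.56, north 10 cos 139° = -7.55
Leg 2 (244°, 21 mi): east 21 sin 244° = -18.87, north 21 cos 244° = -9.21
Leg 3 (076°, 9 mi): east 9 sin 76° = 8.73, north 9 cos 76° = 2.18
Leg 4 (345°, 2 mi): east 2 sin 345° = -0.52, north 2 cos 345° = 1.93
Net east component: -4.10 mi.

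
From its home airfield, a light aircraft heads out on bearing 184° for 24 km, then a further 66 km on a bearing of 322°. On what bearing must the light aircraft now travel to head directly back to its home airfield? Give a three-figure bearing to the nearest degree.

124°

Leg 1 (184°, 24 km): east 24 sin 184° = -1.67, north 24 cos 184° = -23.94
Leg 2 (322°, 66 km): east 66 sin 322° = -40.63, north 66 cos 322° = 52.01
Net displacement: -42.31 east, 28.07 north. Direction back to start is (42.31, -28.07): bearing = atan2(42.31, -28.07) mod 360° = 123.56° ≈ 124°.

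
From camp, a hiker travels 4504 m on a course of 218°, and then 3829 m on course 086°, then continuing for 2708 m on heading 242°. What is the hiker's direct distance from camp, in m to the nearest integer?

Leg 1 (218°, 4504 m): east 4504 sin 218° = -2772.94, north 4504 cos 218° = -3549.20
Leg 2 (086°, 3829 m): east 3829 sin 86° = 3819.67, north 3829 cos 86° = 267.10
Leg 3 (242°, 2708 m): east 2708 sin 242° = -2391.02, north 2708 cos 242° = -1271.33
Net: -1344.29 east, -4553.43 north. Distance = √((-1344.29)² + (-4553.43)²) = 4747.721 m.

4748 m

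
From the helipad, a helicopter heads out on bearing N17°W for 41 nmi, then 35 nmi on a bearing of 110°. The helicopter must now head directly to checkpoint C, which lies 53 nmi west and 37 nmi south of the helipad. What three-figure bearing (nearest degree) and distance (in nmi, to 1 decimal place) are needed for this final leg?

Leg 1 (N17°W, 41 nmi): east 41 sin 343° = -11.99, north 41 cos 343° = 39.21
Leg 2 (110°, 35 nmi): east 35 sin 110° = 32.89, north 35 cos 110° = -11.97
Current position: (20.90, 27.24). Target: (-53, -37). Remaining: Δeast = -73.90, Δnorth = -64.24.
Bearing = atan2(-73.90, -64.24) mod 360° = 229.00°; distance = √((-73.90)² + (-64.24)²) = 97.918 nmi.

229°, 97.9 nmi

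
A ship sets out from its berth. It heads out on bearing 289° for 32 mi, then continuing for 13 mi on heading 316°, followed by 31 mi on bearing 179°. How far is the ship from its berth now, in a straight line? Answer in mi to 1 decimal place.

Leg 1 (289°, 32 mi): east 32 sin 289° = -30.26, north 32 cos 289° = 10.42
Leg 2 (316°, 13 mi): east 13 sin 316° = -9.03, north 13 cos 316° = 9.35
Leg 3 (179°, 31 mi): east 31 sin 179° = 0.54, north 31 cos 179° = -31.00
Net: -38.75 east, -11.23 north. Distance = √((-38.75)² + (-11.23)²) = 40.340 mi.

40.3 mi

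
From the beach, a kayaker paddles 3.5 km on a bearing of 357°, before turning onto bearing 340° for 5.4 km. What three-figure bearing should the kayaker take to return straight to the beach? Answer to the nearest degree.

167°

Leg 1 (357°, 3.5 km): east 3.5 sin 357° = -0.18, north 3.5 cos 357° = 3.50
Leg 2 (340°, 5.4 km): east 5.4 sin 340° = -1.85, north 5.4 cos 340° = 5.07
Net displacement: -2.03 east, 8.57 north. Direction back to start is (2.03, -8.57): bearing = atan2(2.03, -8.57) mod 360° = 166.67° ≈ 167°.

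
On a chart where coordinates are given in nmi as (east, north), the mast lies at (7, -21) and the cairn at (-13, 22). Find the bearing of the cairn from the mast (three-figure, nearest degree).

Δeast = -13 − 7 = -20.00; Δnorth = 22 − -21 = 43.00.
Bearing = atan2(Δeast, Δnorth) mod 360° = 335.06° ≈ 335°.

335°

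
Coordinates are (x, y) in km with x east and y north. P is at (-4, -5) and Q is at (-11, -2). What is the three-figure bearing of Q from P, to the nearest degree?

Δeast = -11 − -4 = -7.00; Δnorth = -2 − -5 = 3.00.
Bearing = atan2(Δeast, Δnorth) mod 360° = 293.20° ≈ 293°.

293°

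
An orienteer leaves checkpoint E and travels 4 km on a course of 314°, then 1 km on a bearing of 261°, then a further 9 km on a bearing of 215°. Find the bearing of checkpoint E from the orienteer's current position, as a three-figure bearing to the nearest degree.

062°

Leg 1 (314°, 4 km): east 4 sin 314° = -2.88, north 4 cos 314° = 2.78
Leg 2 (261°, 1 km): east 1 sin 261° = -0.99, north 1 cos 261° = -0.16
Leg 3 (215°, 9 km): east 9 sin 215° = -5.16, north 9 cos 215° = -7.37
Net displacement: -9.03 east, -4.75 north. Direction back to start is (9.03, 4.75): bearing = atan2(9.03, 4.75) mod 360° = 62.25° ≈ 062°.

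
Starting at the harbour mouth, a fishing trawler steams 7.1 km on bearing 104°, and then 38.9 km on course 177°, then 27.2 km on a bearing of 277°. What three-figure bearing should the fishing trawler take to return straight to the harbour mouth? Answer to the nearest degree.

Leg 1 (104°, 7.1 km): east 7.1 sin 104° = 6.89, north 7.1 cos 104° = -1.72
Leg 2 (177°, 38.9 km): east 38.9 sin 177° = 2.04, north 38.9 cos 177° = -38.85
Leg 3 (277°, 27.2 km): east 27.2 sin 277° = -27.00, north 27.2 cos 277° = 3.31
Net displacement: -18.07 east, -37.25 north. Direction back to start is (18.07, 37.25): bearing = atan2(18.07, 37.25) mod 360° = 25.88° ≈ 026°.

026°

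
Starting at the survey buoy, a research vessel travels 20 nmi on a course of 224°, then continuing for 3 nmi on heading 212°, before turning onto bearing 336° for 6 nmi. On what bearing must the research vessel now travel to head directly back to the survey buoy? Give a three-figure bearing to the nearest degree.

Leg 1 (224°, 20 nmi): east 20 sin 224° = -13.89, north 20 cos 224° = -14.39
Leg 2 (212°, 3 nmi): east 3 sin 212° = -1.59, north 3 cos 212° = -2.54
Leg 3 (336°, 6 nmi): east 6 sin 336° = -2.44, north 6 cos 336° = 5.48
Net displacement: -17.92 east, -11.45 north. Direction back to start is (17.92, 11.45): bearing = atan2(17.92, 11.45) mod 360° = 57.43° ≈ 057°.

057°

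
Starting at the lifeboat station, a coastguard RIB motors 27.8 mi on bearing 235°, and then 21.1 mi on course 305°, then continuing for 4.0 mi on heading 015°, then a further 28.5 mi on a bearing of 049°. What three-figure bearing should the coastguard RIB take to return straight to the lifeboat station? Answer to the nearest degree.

Leg 1 (235°, 27.8 mi): east 27.8 sin 235° = -22.77, north 27.8 cos 235° = -15.95
Leg 2 (305°, 21.1 mi): east 21.1 sin 305° = -17.28, north 21.1 cos 305° = 12.10
Leg 3 (015°, 4.0 mi): east 4.0 sin 15° = 1.04, north 4.0 cos 15° = 3.86
Leg 4 (049°, 28.5 mi): east 28.5 sin 49° = 21.51, north 28.5 cos 49° = 18.70
Net displacement: -17.51 east, 18.72 north. Direction back to start is (17.51, -18.72): bearing = atan2(17.51, -18.72) mod 360° = 136.91° ≈ 137°.

137°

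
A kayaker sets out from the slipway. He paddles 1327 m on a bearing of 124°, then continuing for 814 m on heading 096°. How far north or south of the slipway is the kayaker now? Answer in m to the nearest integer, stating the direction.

Leg 1 (124°, 1327 m): east 1327 sin 124° = 1100.13, north 1327 cos 124° = -742.05
Leg 2 (096°, 814 m): east 814 sin 96° = 809.54, north 814 cos 96° = -85.09
Net north component: -827.14 m.

827 m south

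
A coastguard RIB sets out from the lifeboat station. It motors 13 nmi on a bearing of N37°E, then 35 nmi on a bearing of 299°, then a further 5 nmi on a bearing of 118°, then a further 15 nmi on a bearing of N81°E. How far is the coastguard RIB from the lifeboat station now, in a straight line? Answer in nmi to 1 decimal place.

27.6 nmi

Leg 1 (N37°E, 13 nmi): east 13 sin 37° = 7.82, north 13 cos 37° = 10.38
Leg 2 (299°, 35 nmi): east 35 sin 299° = -30.61, north 35 cos 299° = 16.97
Leg 3 (118°, 5 nmi): east 5 sin 118° = 4.41, north 5 cos 118° = -2.35
Leg 4 (N81°E, 15 nmi): east 15 sin 81° = 14.82, north 15 cos 81° = 2.35
Net: -3.56 east, 27.35 north. Distance = √((-3.56)² + (27.35)²) = 27.580 nmi.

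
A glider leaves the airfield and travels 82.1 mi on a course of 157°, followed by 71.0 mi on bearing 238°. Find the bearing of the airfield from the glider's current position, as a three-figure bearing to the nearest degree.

Leg 1 (157°, 82.1 mi): east 82.1 sin 157° = 32.08, north 82.1 cos 157° = -75.57
Leg 2 (238°, 71.0 mi): east 71.0 sin 238° = -60.21, north 71.0 cos 238° = -37.62
Net displacement: -28.13 east, -113.20 north. Direction back to start is (28.13, 113.20): bearing = atan2(28.13, 113.20) mod 360° = 13.96° ≈ 014°.

014°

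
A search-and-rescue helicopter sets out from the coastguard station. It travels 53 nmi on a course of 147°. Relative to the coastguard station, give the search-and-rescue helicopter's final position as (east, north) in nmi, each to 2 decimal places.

(28.87, -44.45)

Leg 1 (147°, 53 nmi): east 53 sin 147° = 28.87, north 53 cos 147° = -44.45
Summing: 28.87 nmi east, -44.45 nmi north → (28.87, -44.45).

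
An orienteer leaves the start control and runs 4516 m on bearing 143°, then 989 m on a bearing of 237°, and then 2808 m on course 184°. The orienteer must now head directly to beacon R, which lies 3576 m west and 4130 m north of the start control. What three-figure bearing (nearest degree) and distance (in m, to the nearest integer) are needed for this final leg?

335°, 12266 m

Leg 1 (143°, 4516 m): east 4516 sin 143° = 2717.80, north 4516 cos 143° = -3606.64
Leg 2 (237°, 989 m): east 989 sin 237° = -829.45, north 989 cos 237° = -538.65
Leg 3 (184°, 2808 m): east 2808 sin 184° = -195.88, north 2808 cos 184° = -2801.16
Current position: (1692.48, -6946.45). Target: (-3576, 4130). Remaining: Δeast = -5268.48, Δnorth = 11076.45.
Bearing = atan2(-5268.48, 11076.45) mod 360° = 334.56°; distance = √((-5268.48)² + (11076.45)²) = 12265.581 m.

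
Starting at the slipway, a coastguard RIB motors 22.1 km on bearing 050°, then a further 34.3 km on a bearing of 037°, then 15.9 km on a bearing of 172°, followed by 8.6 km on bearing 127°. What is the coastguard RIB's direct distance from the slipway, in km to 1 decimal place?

51.0 km

Leg 1 (050°, 22.1 km): east 22.1 sin 50° = 16.93, north 22.1 cos 50° = 14.21
Leg 2 (037°, 34.3 km): east 34.3 sin 37° = 20.64, north 34.3 cos 37° = 27.39
Leg 3 (172°, 15.9 km): east 15.9 sin 172° = 2.21, north 15.9 cos 172° = -15.75
Leg 4 (127°, 8.6 km): east 8.6 sin 127° = 6.87, north 8.6 cos 127° = -5.18
Net: 46.65 east, 20.68 north. Distance = √((46.65)² + (20.68)²) = 51.030 km.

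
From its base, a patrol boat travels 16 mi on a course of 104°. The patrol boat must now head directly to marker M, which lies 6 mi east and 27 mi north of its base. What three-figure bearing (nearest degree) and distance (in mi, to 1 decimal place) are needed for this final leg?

Leg 1 (104°, 16 mi): east 16 sin 104° = 15.52, north 16 cos 104° = -3.87
Current position: (15.52, -3.87). Target: (6, 27). Remaining: Δeast = -9.52, Δnorth = 30.87.
Bearing = atan2(-9.52, 30.87) mod 360° = 342.85°; distance = √((-9.52)² + (30.87)²) = 32.307 mi.

343°, 32.3 mi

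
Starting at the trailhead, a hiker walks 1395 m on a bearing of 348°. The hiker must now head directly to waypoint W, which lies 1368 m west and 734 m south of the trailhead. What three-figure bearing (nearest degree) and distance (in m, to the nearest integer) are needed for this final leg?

207°, 2359 m

Leg 1 (348°, 1395 m): east 1395 sin 348° = -290.04, north 1395 cos 348° = 1364.52
Current position: (-290.04, 1364.52). Target: (-1368, -734). Remaining: Δeast = -1077.96, Δnorth = -2098.52.
Bearing = atan2(-1077.96, -2098.52) mod 360° = 207.19°; distance = √((-1077.96)² + (-2098.52)²) = 2359.189 m.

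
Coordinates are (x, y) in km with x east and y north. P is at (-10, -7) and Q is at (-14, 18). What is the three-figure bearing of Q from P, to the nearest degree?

351°

Δeast = -14 − -10 = -4.00; Δnorth = 18 − -7 = 25.00.
Bearing = atan2(Δeast, Δnorth) mod 360° = 350.91° ≈ 351°.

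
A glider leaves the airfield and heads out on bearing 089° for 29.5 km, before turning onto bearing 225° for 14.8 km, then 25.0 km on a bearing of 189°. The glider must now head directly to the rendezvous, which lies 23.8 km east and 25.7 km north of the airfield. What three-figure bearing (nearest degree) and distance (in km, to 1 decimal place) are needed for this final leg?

Leg 1 (089°, 29.5 km): east 29.5 sin 89° = 29.50, north 29.5 cos 89° = 0.51
Leg 2 (225°, 14.8 km): east 14.8 sin 225° = -10.47, north 14.8 cos 225° = -10.47
Leg 3 (189°, 25.0 km): east 25.0 sin 189° = -3.91, north 25.0 cos 189° = -24.69
Current position: (15.12, -34.64). Target: (23.8, 25.7). Remaining: Δeast = 8.68, Δnorth = 60.34.
Bearing = atan2(8.68, 60.34) mod 360° = 8.19°; distance = √((8.68)² + (60.34)²) = 60.964 km.

008°, 61.0 km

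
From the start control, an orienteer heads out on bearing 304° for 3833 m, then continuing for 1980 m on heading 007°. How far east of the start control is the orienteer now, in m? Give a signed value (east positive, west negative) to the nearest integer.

-2936 m

Leg 1 (304°, 3833 m): east 3833 sin 304° = -3177.70, north 3833 cos 304° = 2143.39
Leg 2 (007°, 1980 m): east 1980 sin 7° = 241.30, north 1980 cos 7° = 1965.24
Net east component: -2936.40 m.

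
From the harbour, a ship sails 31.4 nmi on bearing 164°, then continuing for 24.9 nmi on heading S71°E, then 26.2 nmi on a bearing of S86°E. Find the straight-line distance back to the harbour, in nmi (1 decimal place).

70.8 nmi

Leg 1 (164°, 31.4 nmi): east 31.4 sin 164° = 8.66, north 31.4 cos 164° = -30.18
Leg 2 (S71°E, 24.9 nmi): east 24.9 sin 109° = 23.54, north 24.9 cos 109° = -8.11
Leg 3 (S86°E, 26.2 nmi): east 26.2 sin 94° = 26.14, north 26.2 cos 94° = -1.83
Net: 58.33 east, -40.12 north. Distance = √((58.33)² + (-40.12)²) = 70.798 nmi.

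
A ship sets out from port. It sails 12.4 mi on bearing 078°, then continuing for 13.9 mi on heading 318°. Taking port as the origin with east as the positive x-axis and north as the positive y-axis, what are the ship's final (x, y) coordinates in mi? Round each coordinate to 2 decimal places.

Leg 1 (078°, 12.4 mi): east 12.4 sin 78° = 12.13, north 12.4 cos 78° = 2.58
Leg 2 (318°, 13.9 mi): east 13.9 sin 318° = -9.30, north 13.9 cos 318° = 10.33
Summing: 2.83 mi east, 12.91 mi north → (2.83, 12.91).

(2.83, 12.91)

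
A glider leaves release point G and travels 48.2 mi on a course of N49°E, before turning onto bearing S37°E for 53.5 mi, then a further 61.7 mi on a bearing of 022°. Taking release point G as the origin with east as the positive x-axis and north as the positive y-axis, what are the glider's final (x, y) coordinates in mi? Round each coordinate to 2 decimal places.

(91.69, 46.10)

Leg 1 (N49°E, 48.2 mi): east 48.2 sin 49° = 36.38, north 48.2 cos 49° = 31.62
Leg 2 (S37°E, 53.5 mi): east 53.5 sin 143° = 32.20, north 53.5 cos 143° = -42.73
Leg 3 (022°, 61.7 mi): east 61.7 sin 22° = 23.11, north 61.7 cos 22° = 57.21
Summing: 91.69 mi east, 46.10 mi north → (91.69, 46.10).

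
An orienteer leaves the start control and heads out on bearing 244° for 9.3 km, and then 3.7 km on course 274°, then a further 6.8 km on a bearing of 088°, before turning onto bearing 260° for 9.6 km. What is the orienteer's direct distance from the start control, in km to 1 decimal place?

15.6 km

Leg 1 (244°, 9.3 km): east 9.3 sin 244° = -8.36, north 9.3 cos 244° = -4.08
Leg 2 (274°, 3.7 km): east 3.7 sin 274° = -3.69, north 3.7 cos 274° = 0.26
Leg 3 (088°, 6.8 km): east 6.8 sin 88° = 6.80, north 6.8 cos 88° = 0.24
Leg 4 (260°, 9.6 km): east 9.6 sin 260° = -9.45, north 9.6 cos 260° = -1.67
Net: -14.71 east, -5.25 north. Distance = √((-14.71)² + (-5.25)²) = 15.616 km.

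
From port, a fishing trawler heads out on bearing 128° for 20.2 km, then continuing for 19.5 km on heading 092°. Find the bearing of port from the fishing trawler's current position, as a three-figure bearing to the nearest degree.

Leg 1 (128°, 20.2 km): east 20.2 sin 128° = 15.92, north 20.2 cos 128° = -12.44
Leg 2 (092°, 19.5 km): east 19.5 sin 92° = 19.49, north 19.5 cos 92° = -0.68
Net displacement: 35.41 east, -13.12 north. Direction back to start is (-35.41, 13.12): bearing = atan2(-35.41, 13.12) mod 360° = 290.33° ≈ 290°.

290°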